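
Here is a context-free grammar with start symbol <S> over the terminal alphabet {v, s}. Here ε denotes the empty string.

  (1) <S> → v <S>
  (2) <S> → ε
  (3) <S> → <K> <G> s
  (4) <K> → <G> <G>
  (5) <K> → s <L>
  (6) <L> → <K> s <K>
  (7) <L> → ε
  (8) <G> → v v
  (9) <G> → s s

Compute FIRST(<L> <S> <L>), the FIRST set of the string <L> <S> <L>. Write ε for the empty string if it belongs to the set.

FIRST(<G>): from <G>→v v we get {v}; from <G>→s s we get {s}. So FIRST(<G>) = {s, v}.
FIRST(<K>): from <K>→<G> <G> we get {s, v}; from <K>→s <L> we get {s}. So FIRST(<K>) = {s, v}.
FIRST(<S>): from <S>→v <S> we get {v}; from <S>→ε we get {ε}; from <S>→<K> <G> s we get {s, v}. So FIRST(<S>) = {ε, s, v}.
FIRST(<L>): from <L>→<K> s <K> we get {s, v}; from <L>→ε we get {ε}. So FIRST(<L>) = {ε, s, v}.
FIRST(<L> <S> <L>): take FIRST of each symbol in turn, carrying on past any symbol whose FIRST contains ε; result {ε, s, v}.

{ε, s, v}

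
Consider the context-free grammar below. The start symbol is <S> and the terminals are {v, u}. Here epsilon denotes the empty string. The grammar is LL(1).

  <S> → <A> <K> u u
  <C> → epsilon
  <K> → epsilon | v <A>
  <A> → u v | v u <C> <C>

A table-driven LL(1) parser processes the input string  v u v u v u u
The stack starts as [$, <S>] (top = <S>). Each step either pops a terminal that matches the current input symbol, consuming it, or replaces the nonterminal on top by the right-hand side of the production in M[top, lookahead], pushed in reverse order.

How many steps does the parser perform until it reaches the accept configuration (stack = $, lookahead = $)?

13

      Stack                  Input            Action
   1  $ <S>                  v u v u v u u $  expand <S> → <A> <K> u u
   2  $ u u <K> <A>          v u v u v u u $  expand <A> → v u <C> <C>
   3  $ u u <K> <C> <C> u v  v u v u v u u $  match v
   4  $ u u <K> <C> <C> u    u v u v u u $    match u
   5  $ u u <K> <C> <C>      v u v u u $      expand <C> → epsilon
   6  $ u u <K> <C>          v u v u u $      expand <C> → epsilon
   7  $ u u <K>              v u v u u $      expand <K> → v <A>
   8  $ u u <A> v            v u v u u $      match v
   9  $ u u <A>              u v u u $        expand <A> → u v
  10  $ u u v u              u v u u $        match u
  11  $ u u v                v u u $          match v
  12  $ u u                  u u $            match u
  13  $ u                    u $              match u
Accept reached after 13 steps.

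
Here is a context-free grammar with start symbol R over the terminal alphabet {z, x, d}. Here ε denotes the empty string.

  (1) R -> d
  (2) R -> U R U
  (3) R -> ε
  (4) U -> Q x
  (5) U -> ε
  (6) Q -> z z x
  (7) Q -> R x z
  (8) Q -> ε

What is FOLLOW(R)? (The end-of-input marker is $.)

FIRST(R): from R->d we get {d}; from R->U R U we get {ε, d, x, z}; from R->ε we get {ε}. So FIRST(R) = {ε, d, x, z}.
FIRST(Q): from Q->z z x we get {z}; from Q->R x z we get {d, x, z}; from Q->ε we get {ε}. So FIRST(Q) = {ε, d, x, z}.
FIRST(U): from U->Q x we get {d, x, z}; from U->ε we get {ε}. So FIRST(U) = {ε, d, x, z}.
FOLLOW(R) includes $ since R is the start symbol.
FOLLOW(R): in R->U R U, R is followed by U with FIRST {ε, d, x, z}; in R->U R U, the suffix after R is nullable (adds nothing new); in Q->R x z, R is followed by x z with FIRST {x}. Thus FOLLOW(R) = {$, d, x, z}.
FOLLOW(U): in R->U R U (occurrence 1), U is followed by R U with FIRST {ε, d, x, z}; in R->U R U (occurrence 1), the suffix after U is nullable, so FOLLOW(U) ⊇ FOLLOW(R) = {$, d, x, z}; in R->U R U (occurrence 2), the suffix after U is empty, so FOLLOW(U) ⊇ FOLLOW(R) = {$, d, x, z}. Thus FOLLOW(U) = {$, d, x, z}.
FOLLOW(Q): in U->Q x, Q is followed by x with FIRST {x}. Thus FOLLOW(Q) = {x}.

{$, d, x, z}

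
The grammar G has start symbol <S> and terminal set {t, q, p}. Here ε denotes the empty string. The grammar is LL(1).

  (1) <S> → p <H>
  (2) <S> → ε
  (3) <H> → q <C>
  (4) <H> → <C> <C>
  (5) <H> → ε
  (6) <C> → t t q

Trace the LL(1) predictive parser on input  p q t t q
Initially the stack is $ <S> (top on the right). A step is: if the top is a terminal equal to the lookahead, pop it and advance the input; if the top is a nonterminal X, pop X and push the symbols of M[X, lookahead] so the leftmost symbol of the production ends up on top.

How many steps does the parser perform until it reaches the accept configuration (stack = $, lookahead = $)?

step 1: stack=$ <S>  input=p q t t q $  — expand <S> → p <H>
step 2: stack=$ <H> p  input=p q t t q $  — match p
step 3: stack=$ <H>  input=q t t q $  — expand <H> → q <C>
step 4: stack=$ <C> q  input=q t t q $  — match q
step 5: stack=$ <C>  input=t t q $  — expand <C> → t t q
step 6: stack=$ q t t  input=t t q $  — match t
step 7: stack=$ q t  input=t q $  — match t
step 8: stack=$ q  input=q $  — match q
Accept reached after 8 steps.

8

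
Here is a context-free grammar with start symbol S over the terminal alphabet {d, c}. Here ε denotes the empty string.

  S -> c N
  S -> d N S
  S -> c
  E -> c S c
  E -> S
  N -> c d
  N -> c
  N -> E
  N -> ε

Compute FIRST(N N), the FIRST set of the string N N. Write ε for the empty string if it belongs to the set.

FIRST(S) = {c, d}
FIRST(E) = {c, d}  (via S)
FIRST(N) = {ε, c, d}  (via E)
FIRST(N N): take FIRST of each symbol in turn, carrying on past any symbol whose FIRST contains ε; result {ε, c, d}.

{ε, c, d}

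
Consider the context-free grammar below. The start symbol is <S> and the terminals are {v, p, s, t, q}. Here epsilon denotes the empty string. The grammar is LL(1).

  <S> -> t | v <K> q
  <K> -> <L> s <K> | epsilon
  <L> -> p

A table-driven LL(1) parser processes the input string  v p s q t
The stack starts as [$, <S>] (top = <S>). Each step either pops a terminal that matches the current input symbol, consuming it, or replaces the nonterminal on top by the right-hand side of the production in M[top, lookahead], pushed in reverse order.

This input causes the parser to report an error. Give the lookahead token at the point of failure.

step 1: stack=$ <S>  input=v p s q t $  — expand <S> -> v <K> q
step 2: stack=$ q <K> v  input=v p s q t $  — match v
step 3: stack=$ q <K>  input=p s q t $  — expand <K> -> <L> s <K>
step 4: stack=$ q <K> s <L>  input=p s q t $  — expand <L> -> p
step 5: stack=$ q <K> s p  input=p s q t $  — match p
step 6: stack=$ q <K> s  input=s q t $  — match s
step 7: stack=$ q <K>  input=q t $  — expand <K> -> epsilon
step 8: stack=$ q  input=q t $  — match q
step 9: stack=$  input=t $  — error: stack empty but input remains

t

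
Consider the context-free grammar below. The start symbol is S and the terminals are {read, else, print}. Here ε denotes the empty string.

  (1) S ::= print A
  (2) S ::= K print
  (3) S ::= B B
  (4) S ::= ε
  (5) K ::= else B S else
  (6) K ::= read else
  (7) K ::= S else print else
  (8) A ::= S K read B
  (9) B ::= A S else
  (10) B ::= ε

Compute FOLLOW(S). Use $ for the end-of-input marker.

FIRST(S): from S::=print A we get {print}; from S::=K print we get {else, print, read}; from S::=B B we get {ε, else, print, read}; from S::=ε we get {ε}. So FIRST(S) = {ε, else, print, read}.
FIRST(K): from K::=else B S else we get {else}; from K::=read else we get {read}; from K::=S else print else we get {else, print, read}. So FIRST(K) = {else, print, read}.
FIRST(A): from A::=S K read B we get {else, print, read}. So FIRST(A) = {else, print, read}.
FIRST(B): from B::=A S else we get {else, print, read}; from B::=ε we get {ε}. So FIRST(B) = {ε, else, print, read}.
FOLLOW(S) includes $ since S is the start symbol.
FOLLOW(S): in K::=else B S else, S is followed by else with FIRST {else}; in K::=S else print else, S is followed by else print else with FIRST {else}; in A::=S K read B, S is followed by K read B with FIRST {else, print, read}; in B::=A S else, S is followed by else with FIRST {else}. Thus FOLLOW(S) = {$, else, print, read}.
FOLLOW(K): in S::=K print, K is followed by print with FIRST {print}; in A::=S K read B, K is followed by read B with FIRST {read}. Thus FOLLOW(K) = {print, read}.
FOLLOW(A): in S::=print A, the suffix after A is empty, so FOLLOW(A) ⊇ FOLLOW(S) = {$, else, print, read}; in B::=A S else, A is followed by S else with FIRST {else, print, read}. Thus FOLLOW(A) = {$, else, print, read}.
FOLLOW(B): in S::=B B (occurrence 1), B is followed by B with FIRST {ε, else, print, read}; in S::=B B (occurrence 1), the suffix after B is nullable, so FOLLOW(B) ⊇ FOLLOW(S) = {$, else, print, read}; in S::=B B (occurrence 2), the suffix after B is empty, so FOLLOW(B) ⊇ FOLLOW(S) = {$, else, print, read}; in K::=else B S else, B is followed by S else with FIRST {else, print, read}; in A::=S K read B, the suffix after B is empty, so FOLLOW(B) ⊇ FOLLOW(A) = {$, else, print, read}. Thus FOLLOW(B) = {$, else, print, read}.

{$, else, print, read}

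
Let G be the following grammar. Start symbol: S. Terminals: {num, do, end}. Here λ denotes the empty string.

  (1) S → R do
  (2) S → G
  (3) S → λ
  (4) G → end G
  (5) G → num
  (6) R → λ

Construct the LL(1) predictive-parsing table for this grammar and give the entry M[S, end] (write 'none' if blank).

FIRST(G): from G→end G we get {end}; from G→num we get {num}. So FIRST(G) = {end, num}.
FIRST(R): from R→λ we get {λ}. So FIRST(R) = {λ}.
FIRST(S): from S→R do we get {do}; from S→G we get {end, num}; from S→λ we get {λ}. So FIRST(S) = {λ, do, end, num}.
FOLLOW(S) includes $ since S is the start symbol.
FOLLOW(S): S appears on no right-hand side. Thus FOLLOW(S) = {$}.
For S → R do: FIRST(R do) = {do}, so it goes in M[S, t] for t ∈ {do}.
For S → G: FIRST(G) = {end, num}, so it goes in M[S, t] for t ∈ {end, num}.
For S → λ: FIRST(λ) = {λ}, so it goes in M[S, t] for t ∈ {}; since λ ∈ FIRST, also for every t ∈ FOLLOW(S) = {$}.

S → G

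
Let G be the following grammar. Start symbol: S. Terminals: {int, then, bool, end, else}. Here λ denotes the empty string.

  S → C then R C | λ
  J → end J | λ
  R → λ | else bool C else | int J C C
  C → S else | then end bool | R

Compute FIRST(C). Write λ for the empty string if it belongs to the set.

FIRST(J): from J→end J we get {end}; from J→λ we get {λ}. So FIRST(J) = {λ, end}.
FIRST(R): from R→λ we get {λ}; from R→else bool C else we get {else}; from R→int J C C we get {int}. So FIRST(R) = {λ, else, int}.
FIRST(S): from S→C then R C we get {else, int, then}; from S→λ we get {λ}. So FIRST(S) = {λ, else, int, then}.
FIRST(C): from C→S else we get {else, int, then}; from C→then end bool we get {then}; from C→R we get {λ, else, int}. So FIRST(C) = {λ, else, int, then}.

{λ, else, int, then}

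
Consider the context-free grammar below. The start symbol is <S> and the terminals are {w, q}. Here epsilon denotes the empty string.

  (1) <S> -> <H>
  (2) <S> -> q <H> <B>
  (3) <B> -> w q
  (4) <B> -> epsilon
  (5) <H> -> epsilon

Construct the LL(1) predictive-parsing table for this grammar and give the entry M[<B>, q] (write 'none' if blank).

none

FIRST(<B>): from <B>->w q we get {w}; from <B>->epsilon we get {epsilon}. So FIRST(<B>) = {epsilon, w}.
FIRST(<H>): from <H>->epsilon we get {epsilon}. So FIRST(<H>) = {epsilon}.
FIRST(<S>): from <S>-><H> we get {epsilon}; from <S>->q <H> <B> we get {q}. So FIRST(<S>) = {epsilon, q}.
FOLLOW(<S>) includes $ since <S> is the start symbol.
FOLLOW(<S>): <S> appears on no right-hand side. Thus FOLLOW(<S>) = {$}.
FOLLOW(<B>): in <S>->q <H> <B>, the suffix after <B> is empty, so FOLLOW(<B>) ⊇ FOLLOW(<S>) = {$}. Thus FOLLOW(<B>) = {$}.
For <B> -> w q: FIRST(w q) = {w}, so it goes in M[<B>, t] for t ∈ {w}.
For <B> -> epsilon: FIRST(epsilon) = {epsilon}, so it goes in M[<B>, t] for t ∈ {}; since epsilon ∈ FIRST, also for every t ∈ FOLLOW(<B>) = {$}.
None of these place a production in M[<B>, q].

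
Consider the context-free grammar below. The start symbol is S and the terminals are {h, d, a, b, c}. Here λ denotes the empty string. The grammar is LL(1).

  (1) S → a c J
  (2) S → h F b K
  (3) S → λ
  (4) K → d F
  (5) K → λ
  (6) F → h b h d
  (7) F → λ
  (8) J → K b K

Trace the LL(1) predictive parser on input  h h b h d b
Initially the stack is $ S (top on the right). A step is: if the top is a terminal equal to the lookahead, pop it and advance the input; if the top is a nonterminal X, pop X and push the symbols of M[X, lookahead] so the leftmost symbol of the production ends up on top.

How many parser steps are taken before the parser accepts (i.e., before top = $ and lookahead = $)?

9

     Stack          Input          Action
  1  $ S            h h b h d b $  expand S → h F b K
  2  $ K b F h      h h b h d b $  match h
  3  $ K b F        h b h d b $    expand F → h b h d
  4  $ K b d h b h  h b h d b $    match h
  5  $ K b d h b    b h d b $      match b
  6  $ K b d h      h d b $        match h
  7  $ K b d        d b $          match d
  8  $ K b          b $            match b
  9  $ K            $              expand K → λ
Accept reached after 9 steps.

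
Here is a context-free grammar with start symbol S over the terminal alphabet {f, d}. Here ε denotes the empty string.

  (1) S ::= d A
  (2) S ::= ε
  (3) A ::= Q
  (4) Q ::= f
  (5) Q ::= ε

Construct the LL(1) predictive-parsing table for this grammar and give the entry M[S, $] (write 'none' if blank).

FIRST(S): from S::=d A we get {d}; from S::=ε we get {ε}. So FIRST(S) = {ε, d}.
FIRST(Q): from Q::=f we get {f}; from Q::=ε we get {ε}. So FIRST(Q) = {ε, f}.
FIRST(A): from A::=Q we get {ε, f}. So FIRST(A) = {ε, f}.
FOLLOW(S) includes $ since S is the start symbol.
FOLLOW(S): S appears on no right-hand side. Thus FOLLOW(S) = {$}.
For S ::= d A: FIRST(d A) = {d}, so it goes in M[S, t] for t ∈ {d}.
For S ::= ε: FIRST(ε) = {ε}, so it goes in M[S, t] for t ∈ {}; since ε ∈ FIRST, also for every t ∈ FOLLOW(S) = {$}.

S ::= ε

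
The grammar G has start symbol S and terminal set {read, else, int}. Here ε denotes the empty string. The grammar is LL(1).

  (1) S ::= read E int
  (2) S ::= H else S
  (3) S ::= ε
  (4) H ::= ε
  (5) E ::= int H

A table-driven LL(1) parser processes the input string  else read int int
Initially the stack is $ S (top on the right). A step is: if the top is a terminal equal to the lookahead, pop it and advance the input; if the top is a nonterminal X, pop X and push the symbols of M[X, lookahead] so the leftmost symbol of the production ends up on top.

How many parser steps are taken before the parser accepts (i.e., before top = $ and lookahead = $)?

     Stack         Input                Action
  1  $ S           else read int int $  expand S ::= H else S
  2  $ S else H    else read int int $  expand H ::= ε
  3  $ S else      else read int int $  match else
  4  $ S           read int int $       expand S ::= read E int
  5  $ int E read  read int int $       match read
  6  $ int E       int int $            expand E ::= int H
  7  $ int H int   int int $            match int
  8  $ int H       int $                expand H ::= ε
  9  $ int         int $                match int
Accept reached after 9 steps.

9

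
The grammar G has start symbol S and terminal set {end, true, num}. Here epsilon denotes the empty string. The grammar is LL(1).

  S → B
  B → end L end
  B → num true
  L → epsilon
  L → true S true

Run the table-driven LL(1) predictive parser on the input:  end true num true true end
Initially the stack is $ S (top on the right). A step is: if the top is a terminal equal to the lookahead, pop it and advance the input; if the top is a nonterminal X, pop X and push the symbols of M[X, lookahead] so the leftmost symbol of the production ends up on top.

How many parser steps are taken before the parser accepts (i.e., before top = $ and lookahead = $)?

step 1: stack=$ S  input=end true num true true end $  — expand S → B
step 2: stack=$ B  input=end true num true true end $  — expand B → end L end
step 3: stack=$ end L end  input=end true num true true end $  — match end
step 4: stack=$ end L  input=true num true true end $  — expand L → true S true
step 5: stack=$ end true S true  input=true num true true end $  — match true
step 6: stack=$ end true S  input=num true true end $  — expand S → B
step 7: stack=$ end true B  input=num true true end $  — expand B → num true
step 8: stack=$ end true true num  input=num true true end $  — match num
step 9: stack=$ end true true  input=true true end $  — match true
step 10: stack=$ end true  input=true end $  — match true
step 11: stack=$ end  input=end $  — match end
Accept reached after 11 steps.

11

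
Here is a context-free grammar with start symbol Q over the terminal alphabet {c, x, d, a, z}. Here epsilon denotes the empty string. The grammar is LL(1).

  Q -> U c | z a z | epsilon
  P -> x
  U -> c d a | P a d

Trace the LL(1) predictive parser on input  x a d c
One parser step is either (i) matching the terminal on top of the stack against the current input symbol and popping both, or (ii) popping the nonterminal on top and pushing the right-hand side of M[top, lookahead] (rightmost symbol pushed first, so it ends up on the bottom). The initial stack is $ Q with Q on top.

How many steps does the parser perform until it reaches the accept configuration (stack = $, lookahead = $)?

     Stack      Input      Action
  1  $ Q        x a d c $  expand Q -> U c
  2  $ c U      x a d c $  expand U -> P a d
  3  $ c d a P  x a d c $  expand P -> x
  4  $ c d a x  x a d c $  match x
  5  $ c d a    a d c $    match a
  6  $ c d      d c $      match d
  7  $ c        c $        match c
Accept reached after 7 steps.

7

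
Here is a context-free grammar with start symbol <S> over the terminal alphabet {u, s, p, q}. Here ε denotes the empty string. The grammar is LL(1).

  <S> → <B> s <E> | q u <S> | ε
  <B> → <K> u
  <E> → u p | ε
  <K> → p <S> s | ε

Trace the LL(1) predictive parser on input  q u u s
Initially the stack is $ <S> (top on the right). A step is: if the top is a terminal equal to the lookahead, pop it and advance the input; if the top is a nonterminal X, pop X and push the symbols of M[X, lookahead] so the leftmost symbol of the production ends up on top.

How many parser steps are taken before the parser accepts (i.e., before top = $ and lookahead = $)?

9

     Stack          Input      Action
  1  $ <S>          q u u s $  expand <S> → q u <S>
  2  $ <S> u q      q u u s $  match q
  3  $ <S> u        u u s $    match u
  4  $ <S>          u s $      expand <S> → <B> s <E>
  5  $ <E> s <B>    u s $      expand <B> → <K> u
  6  $ <E> s u <K>  u s $      expand <K> → ε
  7  $ <E> s u      u s $      match u
  8  $ <E> s        s $        match s
  9  $ <E>          $          expand <E> → ε
Accept reached after 9 steps.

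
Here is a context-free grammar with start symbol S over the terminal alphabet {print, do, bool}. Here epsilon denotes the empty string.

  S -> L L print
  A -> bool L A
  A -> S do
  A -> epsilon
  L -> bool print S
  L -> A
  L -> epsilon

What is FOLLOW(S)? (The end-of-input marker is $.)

{$, bool, do, print}

FIRST(S) = {bool, print}  (via L L print)
FIRST(A) = {epsilon, bool, print}  (via S do)
FIRST(L) = {epsilon, bool, print}  (via A)
FOLLOW(S) includes $ since S is the start symbol.
FOLLOW(S): in A->S do, S is followed by do with FIRST {do}; in L->bool print S, the suffix after S is empty, so FOLLOW(S) ⊇ FOLLOW(L) = {bool, print}. Thus FOLLOW(S) = {$, bool, do, print}.
FOLLOW(A): in A->bool L A, the suffix after A is empty (adds nothing new); in L->A, the suffix after A is empty, so FOLLOW(A) ⊇ FOLLOW(L) = {bool, print}. Thus FOLLOW(A) = {bool, print}.
FOLLOW(L): in S->L L print (occurrence 1), L is followed by L print with FIRST {bool, print}; in S->L L print (occurrence 2), L is followed by print with FIRST {print}; in A->bool L A, L is followed by A with FIRST {epsilon, bool, print}; in A->bool L A, the suffix after L is nullable, so FOLLOW(L) ⊇ FOLLOW(A) = {bool, print}. Thus FOLLOW(L) = {bool, print}.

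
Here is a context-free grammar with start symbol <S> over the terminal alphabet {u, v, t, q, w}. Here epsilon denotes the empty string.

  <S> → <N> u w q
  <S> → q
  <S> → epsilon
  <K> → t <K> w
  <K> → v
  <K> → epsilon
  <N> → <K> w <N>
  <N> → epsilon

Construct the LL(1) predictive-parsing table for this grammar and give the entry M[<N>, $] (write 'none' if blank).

none

FIRST(<K>): from <K>→t <K> w we get {t}; from <K>→v we get {v}; from <K>→epsilon we get {epsilon}. So FIRST(<K>) = {epsilon, t, v}.
FIRST(<N>): from <N>→<K> w <N> we get {t, v, w}; from <N>→epsilon we get {epsilon}. So FIRST(<N>) = {epsilon, t, v, w}.
FIRST(<S>): from <S>→<N> u w q we get {t, u, v, w}; from <S>→q we get {q}; from <S>→epsilon we get {epsilon}. So FIRST(<S>) = {epsilon, q, t, u, v, w}.
FOLLOW(<S>) includes $ since <S> is the start symbol.
FOLLOW(<N>): in <S>→<N> u w q, <N> is followed by u w q with FIRST {u}; in <N>→<K> w <N>, the suffix after <N> is empty (adds nothing new). Thus FOLLOW(<N>) = {u}.
For <N> → <K> w <N>: FIRST(<K> w <N>) = {t, v, w}, so it goes in M[<N>, t] for t ∈ {t, v, w}.
For <N> → epsilon: FIRST(epsilon) = {epsilon}, so it goes in M[<N>, t] for t ∈ {}; since epsilon ∈ FIRST, also for every t ∈ FOLLOW(<N>) = {u}.
None of these place a production in M[<N>, $].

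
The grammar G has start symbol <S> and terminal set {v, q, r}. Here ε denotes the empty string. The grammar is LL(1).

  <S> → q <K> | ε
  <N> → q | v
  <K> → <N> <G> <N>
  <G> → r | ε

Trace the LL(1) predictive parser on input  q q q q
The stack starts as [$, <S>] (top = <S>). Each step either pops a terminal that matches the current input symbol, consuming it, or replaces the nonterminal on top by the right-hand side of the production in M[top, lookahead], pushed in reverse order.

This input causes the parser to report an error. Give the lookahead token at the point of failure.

step 1: stack=$ <S>  input=q q q q $  — expand <S> → q <K>
step 2: stack=$ <K> q  input=q q q q $  — match q
step 3: stack=$ <K>  input=q q q $  — expand <K> → <N> <G> <N>
step 4: stack=$ <N> <G> <N>  input=q q q $  — expand <N> → q
step 5: stack=$ <N> <G> q  input=q q q $  — match q
step 6: stack=$ <N> <G>  input=q q $  — expand <G> → ε
step 7: stack=$ <N>  input=q q $  — expand <N> → q
step 8: stack=$ q  input=q q $  — match q
step 9: stack=$  input=q $  — error: stack empty but input remains

q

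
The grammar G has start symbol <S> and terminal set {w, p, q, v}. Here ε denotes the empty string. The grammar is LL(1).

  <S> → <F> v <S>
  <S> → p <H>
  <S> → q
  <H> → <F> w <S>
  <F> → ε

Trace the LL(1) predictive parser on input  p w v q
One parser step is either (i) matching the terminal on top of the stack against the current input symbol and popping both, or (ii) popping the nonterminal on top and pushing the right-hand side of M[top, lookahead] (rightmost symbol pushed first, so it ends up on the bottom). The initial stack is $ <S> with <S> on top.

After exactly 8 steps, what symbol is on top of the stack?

step 1: stack=$ <S>  input=p w v q $  — expand <S> → p <H>
step 2: stack=$ <H> p  input=p w v q $  — match p
step 3: stack=$ <H>  input=w v q $  — expand <H> → <F> w <S>
step 4: stack=$ <S> w <F>  input=w v q $  — expand <F> → ε
step 5: stack=$ <S> w  input=w v q $  — match w
step 6: stack=$ <S>  input=v q $  — expand <S> → <F> v <S>
step 7: stack=$ <S> v <F>  input=v q $  — expand <F> → ε
step 8: stack=$ <S> v  input=v q $  — match v
Stack after step 8: $ <S> (top = <S>).

<S>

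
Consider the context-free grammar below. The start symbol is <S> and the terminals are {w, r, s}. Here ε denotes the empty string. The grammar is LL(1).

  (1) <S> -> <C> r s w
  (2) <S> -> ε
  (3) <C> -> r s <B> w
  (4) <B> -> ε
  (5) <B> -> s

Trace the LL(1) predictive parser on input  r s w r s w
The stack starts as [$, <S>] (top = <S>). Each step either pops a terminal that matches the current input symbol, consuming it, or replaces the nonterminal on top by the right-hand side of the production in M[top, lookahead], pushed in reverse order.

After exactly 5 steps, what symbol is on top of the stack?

w

step 1: stack=$ <S>  input=r s w r s w $  — expand <S> -> <C> r s w
step 2: stack=$ w s r <C>  input=r s w r s w $  — expand <C> -> r s <B> w
step 3: stack=$ w s r w <B> s r  input=r s w r s w $  — match r
step 4: stack=$ w s r w <B> s  input=s w r s w $  — match s
step 5: stack=$ w s r w <B>  input=w r s w $  — expand <B> -> ε
Stack after step 5: $ w s r w (top = w).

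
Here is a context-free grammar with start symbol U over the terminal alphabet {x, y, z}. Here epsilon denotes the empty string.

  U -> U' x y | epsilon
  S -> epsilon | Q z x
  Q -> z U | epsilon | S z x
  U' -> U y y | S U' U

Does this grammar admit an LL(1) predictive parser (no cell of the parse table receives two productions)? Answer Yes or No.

No

FIRST(U) = {epsilon, y, z}
FIRST(S) = {epsilon, z}
FIRST(Q) = {epsilon, z}
FIRST(U') = {y, z}
FOLLOW(U) = {$, x, y, z}
FOLLOW(S) = {y, z}
FOLLOW(Q) = {z}
FOLLOW(U') = {x, y, z}
Cell M[Q, z] receives both Q -> z U and Q -> epsilon and Q -> S z x — the grammar is not LL(1).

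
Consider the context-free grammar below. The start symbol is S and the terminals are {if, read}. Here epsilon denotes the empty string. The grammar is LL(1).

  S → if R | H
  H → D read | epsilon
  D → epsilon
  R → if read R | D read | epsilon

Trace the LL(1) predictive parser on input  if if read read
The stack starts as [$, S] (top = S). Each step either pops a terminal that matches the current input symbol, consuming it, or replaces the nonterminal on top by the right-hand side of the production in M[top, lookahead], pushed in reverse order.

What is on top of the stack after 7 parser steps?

step 1: stack=$ S  input=if if read read $  — expand S → if R
step 2: stack=$ R if  input=if if read read $  — match if
step 3: stack=$ R  input=if read read $  — expand R → if read R
step 4: stack=$ R read if  input=if read read $  — match if
step 5: stack=$ R read  input=read read $  — match read
step 6: stack=$ R  input=read $  — expand R → D read
step 7: stack=$ read D  input=read $  — expand D → epsilon
Stack after step 7: $ read (top = read).

read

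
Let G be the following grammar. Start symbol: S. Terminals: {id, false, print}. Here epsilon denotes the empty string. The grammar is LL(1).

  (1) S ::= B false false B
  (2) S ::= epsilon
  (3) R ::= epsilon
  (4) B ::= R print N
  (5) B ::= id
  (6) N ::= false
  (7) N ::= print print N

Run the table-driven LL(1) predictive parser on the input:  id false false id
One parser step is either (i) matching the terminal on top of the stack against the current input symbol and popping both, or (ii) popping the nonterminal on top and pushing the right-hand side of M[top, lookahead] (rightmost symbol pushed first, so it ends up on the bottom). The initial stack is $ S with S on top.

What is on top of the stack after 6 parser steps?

step 1: stack=$ S  input=id false false id $  — expand S ::= B false false B
step 2: stack=$ B false false B  input=id false false id $  — expand B ::= id
step 3: stack=$ B false false id  input=id false false id $  — match id
step 4: stack=$ B false false  input=false false id $  — match false
step 5: stack=$ B false  input=false id $  — match false
step 6: stack=$ B  input=id $  — expand B ::= id
Stack after step 6: $ id (top = id).

id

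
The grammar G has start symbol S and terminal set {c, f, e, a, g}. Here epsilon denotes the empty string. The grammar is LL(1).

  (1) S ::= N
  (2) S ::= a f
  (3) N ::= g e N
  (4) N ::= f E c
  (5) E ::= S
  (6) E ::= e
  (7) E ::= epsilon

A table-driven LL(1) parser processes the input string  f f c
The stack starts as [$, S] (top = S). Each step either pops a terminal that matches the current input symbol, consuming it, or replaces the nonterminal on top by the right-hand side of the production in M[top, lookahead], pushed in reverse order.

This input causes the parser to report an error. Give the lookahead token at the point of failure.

$

step 1: stack=$ S  input=f f c $  — expand S ::= N
step 2: stack=$ N  input=f f c $  — expand N ::= f E c
step 3: stack=$ c E f  input=f f c $  — match f
step 4: stack=$ c E  input=f c $  — expand E ::= S
step 5: stack=$ c S  input=f c $  — expand S ::= N
step 6: stack=$ c N  input=f c $  — expand N ::= f E c
step 7: stack=$ c c E f  input=f c $  — match f
step 8: stack=$ c c E  input=c $  — expand E ::= epsilon
step 9: stack=$ c c  input=c $  — match c
step 10: stack=$ c  input=$  — error: top is terminal c but lookahead is $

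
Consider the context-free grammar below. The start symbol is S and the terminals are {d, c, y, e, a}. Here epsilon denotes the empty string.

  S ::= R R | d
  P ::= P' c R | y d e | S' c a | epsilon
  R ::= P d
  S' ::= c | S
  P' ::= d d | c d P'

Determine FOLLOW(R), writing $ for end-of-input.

{$, c, d, y}

FIRST(P'): from P'::=d d we get {d}; from P'::=c d P' we get {c}. So FIRST(P') = {c, d}.
FIRST(S): from S::=R R we get {c, d, y}; from S::=d we get {d}. So FIRST(S) = {c, d, y}.
FIRST(S'): from S'::=c we get {c}; from S'::=S we get {c, d, y}. So FIRST(S') = {c, d, y}.
FIRST(P): from P::=P' c R we get {c, d}; from P::=y d e we get {y}; from P::=S' c a we get {c, d, y}; from P::=epsilon we get {epsilon}. So FIRST(P) = {epsilon, c, d, y}.
FIRST(R): from R::=P d we get {c, d, y}. So FIRST(R) = {c, d, y}.
FOLLOW(S) includes $ since S is the start symbol.
FOLLOW(P): in R::=P d, P is followed by d with FIRST {d}. Thus FOLLOW(P) = {d}.
FOLLOW(S'): in P::=S' c a, S' is followed by c a with FIRST {c}. Thus FOLLOW(S') = {c}.
FOLLOW(S): in S'::=S, the suffix after S is empty, so FOLLOW(S) ⊇ FOLLOW(S') = {c}. Thus FOLLOW(S) = {$, c}.
FOLLOW(R): in S::=R R (occurrence 1), R is followed by R with FIRST {c, d, y}; in S::=R R (occurrence 2), the suffix after R is empty, so FOLLOW(R) ⊇ FOLLOW(S) = {$, c}; in P::=P' c R, the suffix after R is empty, so FOLLOW(R) ⊇ FOLLOW(P) = {d}. Thus FOLLOW(R) = {$, c, d, y}.
FOLLOW(P'): in P::=P' c R, P' is followed by c R with FIRST {c}; in P'::=c d P', the suffix after P' is empty (adds nothing new). Thus FOLLOW(P') = {c}.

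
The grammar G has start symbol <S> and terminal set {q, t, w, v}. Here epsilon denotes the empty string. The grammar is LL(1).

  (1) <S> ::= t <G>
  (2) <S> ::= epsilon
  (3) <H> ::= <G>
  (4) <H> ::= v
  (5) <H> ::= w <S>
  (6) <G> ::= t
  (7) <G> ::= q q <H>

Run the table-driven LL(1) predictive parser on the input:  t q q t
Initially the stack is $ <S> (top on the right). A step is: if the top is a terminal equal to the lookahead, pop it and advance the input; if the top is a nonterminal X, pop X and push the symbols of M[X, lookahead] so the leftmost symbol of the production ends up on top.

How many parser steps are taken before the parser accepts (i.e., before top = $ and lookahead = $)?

     Stack      Input      Action
  1  $ <S>      t q q t $  expand <S> ::= t <G>
  2  $ <G> t    t q q t $  match t
  3  $ <G>      q q t $    expand <G> ::= q q <H>
  4  $ <H> q q  q q t $    match q
  5  $ <H> q    q t $      match q
  6  $ <H>      t $        expand <H> ::= <G>
  7  $ <G>      t $        expand <G> ::= t
  8  $ t        t $        match t
Accept reached after 8 steps.

8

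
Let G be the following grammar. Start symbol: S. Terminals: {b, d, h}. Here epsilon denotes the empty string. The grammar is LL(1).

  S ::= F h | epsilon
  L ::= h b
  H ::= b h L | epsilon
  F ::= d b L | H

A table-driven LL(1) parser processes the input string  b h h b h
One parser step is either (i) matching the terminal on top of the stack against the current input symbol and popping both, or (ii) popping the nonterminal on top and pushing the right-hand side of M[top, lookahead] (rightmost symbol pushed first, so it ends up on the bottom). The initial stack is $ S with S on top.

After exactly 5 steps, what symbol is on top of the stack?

L

     Stack      Input        Action
  1  $ S        b h h b h $  expand S ::= F h
  2  $ h F      b h h b h $  expand F ::= H
  3  $ h H      b h h b h $  expand H ::= b h L
  4  $ h L h b  b h h b h $  match b
  5  $ h L h    h h b h $    match h
Stack after step 5: $ h L (top = L).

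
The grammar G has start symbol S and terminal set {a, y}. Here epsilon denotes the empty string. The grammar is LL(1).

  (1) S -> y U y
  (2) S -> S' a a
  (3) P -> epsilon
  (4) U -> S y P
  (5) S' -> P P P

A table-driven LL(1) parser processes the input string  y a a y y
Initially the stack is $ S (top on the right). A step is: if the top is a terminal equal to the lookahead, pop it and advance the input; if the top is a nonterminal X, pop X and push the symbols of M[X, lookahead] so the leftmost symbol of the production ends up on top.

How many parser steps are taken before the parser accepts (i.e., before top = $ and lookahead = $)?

step 1: stack=$ S  input=y a a y y $  — expand S -> y U y
step 2: stack=$ y U y  input=y a a y y $  — match y
step 3: stack=$ y U  input=a a y y $  — expand U -> S y P
step 4: stack=$ y P y S  input=a a y y $  — expand S -> S' a a
step 5: stack=$ y P y a a S'  input=a a y y $  — expand S' -> P P P
step 6: stack=$ y P y a a P P P  input=a a y y $  — expand P -> epsilon
step 7: stack=$ y P y a a P P  input=a a y y $  — expand P -> epsilon
step 8: stack=$ y P y a a P  input=a a y y $  — expand P -> epsilon
step 9: stack=$ y P y a a  input=a a y y $  — match a
step 10: stack=$ y P y a  input=a y y $  — match a
step 11: stack=$ y P y  input=y y $  — match y
step 12: stack=$ y P  input=y $  — expand P -> epsilon
step 13: stack=$ y  input=y $  — match y
Accept reached after 13 steps.

13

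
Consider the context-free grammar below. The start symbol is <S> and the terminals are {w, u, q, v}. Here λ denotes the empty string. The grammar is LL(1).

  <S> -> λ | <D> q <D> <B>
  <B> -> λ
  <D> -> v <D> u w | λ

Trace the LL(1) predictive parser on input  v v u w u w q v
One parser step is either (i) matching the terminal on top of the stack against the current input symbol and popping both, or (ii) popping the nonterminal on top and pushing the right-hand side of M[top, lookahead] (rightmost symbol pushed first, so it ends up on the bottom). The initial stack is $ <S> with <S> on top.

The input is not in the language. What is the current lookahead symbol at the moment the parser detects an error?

$

step 1: stack=$ <S>  input=v v u w u w q v $  — expand <S> -> <D> q <D> <B>
step 2: stack=$ <B> <D> q <D>  input=v v u w u w q v $  — expand <D> -> v <D> u w
step 3: stack=$ <B> <D> q w u <D> v  input=v v u w u w q v $  — match v
step 4: stack=$ <B> <D> q w u <D>  input=v u w u w q v $  — expand <D> -> v <D> u w
step 5: stack=$ <B> <D> q w u w u <D> v  input=v u w u w q v $  — match v
step 6: stack=$ <B> <D> q w u w u <D>  input=u w u w q v $  — expand <D> -> λ
step 7: stack=$ <B> <D> q w u w u  input=u w u w q v $  — match u
step 8: stack=$ <B> <D> q w u w  input=w u w q v $  — match w
step 9: stack=$ <B> <D> q w u  input=u w q v $  — match u
step 10: stack=$ <B> <D> q w  input=w q v $  — match w
step 11: stack=$ <B> <D> q  input=q v $  — match q
step 12: stack=$ <B> <D>  input=v $  — expand <D> -> v <D> u w
step 13: stack=$ <B> w u <D> v  input=v $  — match v
step 14: stack=$ <B> w u <D>  input=$  — expand <D> -> λ
step 15: stack=$ <B> w u  input=$  — error: top is terminal u but lookahead is $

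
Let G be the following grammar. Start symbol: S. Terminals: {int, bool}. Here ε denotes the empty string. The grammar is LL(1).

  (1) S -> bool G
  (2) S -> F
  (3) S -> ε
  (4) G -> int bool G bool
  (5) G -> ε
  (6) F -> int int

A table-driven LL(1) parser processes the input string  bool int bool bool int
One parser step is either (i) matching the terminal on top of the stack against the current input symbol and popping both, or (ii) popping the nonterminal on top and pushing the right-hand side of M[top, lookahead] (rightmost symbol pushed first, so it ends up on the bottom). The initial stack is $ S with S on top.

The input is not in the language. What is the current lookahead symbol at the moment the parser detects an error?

     Stack              Input                     Action
  1  $ S                bool int bool bool int $  expand S -> bool G
  2  $ G bool           bool int bool bool int $  match bool
  3  $ G                int bool bool int $       expand G -> int bool G bool
  4  $ bool G bool int  int bool bool int $       match int
  5  $ bool G bool      bool bool int $           match bool
  6  $ bool G           bool int $                expand G -> ε
  7  $ bool             bool int $                match bool
  8  $                  int $                     error: stack empty but input remains

int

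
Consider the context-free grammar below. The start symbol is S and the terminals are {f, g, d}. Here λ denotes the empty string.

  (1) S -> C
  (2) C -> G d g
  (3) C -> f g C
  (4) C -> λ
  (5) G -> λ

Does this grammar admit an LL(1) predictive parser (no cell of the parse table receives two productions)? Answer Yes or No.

Yes

FIRST(S) = {λ, d, f}
FIRST(C) = {λ, d, f}
FIRST(G) = {λ}
FOLLOW(S) = {$}
FOLLOW(C) = {$}
FOLLOW(G) = {d}
Each cell of M receives at most one production.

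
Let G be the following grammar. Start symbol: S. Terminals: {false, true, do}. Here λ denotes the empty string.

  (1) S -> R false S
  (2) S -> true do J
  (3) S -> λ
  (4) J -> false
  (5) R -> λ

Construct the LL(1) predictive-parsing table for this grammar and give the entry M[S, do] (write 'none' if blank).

FIRST(J): from J->false we get {false}. So FIRST(J) = {false}.
FIRST(R): from R->λ we get {λ}. So FIRST(R) = {λ}.
FIRST(S): from S->R false S we get {false}; from S->true do J we get {true}; from S->λ we get {λ}. So FIRST(S) = {λ, false, true}.
FOLLOW(S) includes $ since S is the start symbol.
FOLLOW(S): in S->R false S, the suffix after S is empty (adds nothing new). Thus FOLLOW(S) = {$}.
For S -> R false S: FIRST(R false S) = {false}, so it goes in M[S, t] for t ∈ {false}.
For S -> true do J: FIRST(true do J) = {true}, so it goes in M[S, t] for t ∈ {true}.
For S -> λ: FIRST(λ) = {λ}, so it goes in M[S, t] for t ∈ {}; since λ ∈ FIRST, also for every t ∈ FOLLOW(S) = {$}.
None of these place a production in M[S, do].

none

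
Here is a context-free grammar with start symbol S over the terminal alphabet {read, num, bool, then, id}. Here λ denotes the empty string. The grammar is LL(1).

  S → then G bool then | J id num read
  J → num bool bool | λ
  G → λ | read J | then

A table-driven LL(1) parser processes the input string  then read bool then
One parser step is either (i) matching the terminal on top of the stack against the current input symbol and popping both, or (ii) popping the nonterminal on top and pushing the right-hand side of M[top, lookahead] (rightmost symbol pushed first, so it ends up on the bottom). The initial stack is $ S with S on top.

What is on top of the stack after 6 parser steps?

then

step 1: stack=$ S  input=then read bool then $  — expand S → then G bool then
step 2: stack=$ then bool G then  input=then read bool then $  — match then
step 3: stack=$ then bool G  input=read bool then $  — expand G → read J
step 4: stack=$ then bool J read  input=read bool then $  — match read
step 5: stack=$ then bool J  input=bool then $  — expand J → λ
step 6: stack=$ then bool  input=bool then $  — match bool
Stack after step 6: $ then (top = then).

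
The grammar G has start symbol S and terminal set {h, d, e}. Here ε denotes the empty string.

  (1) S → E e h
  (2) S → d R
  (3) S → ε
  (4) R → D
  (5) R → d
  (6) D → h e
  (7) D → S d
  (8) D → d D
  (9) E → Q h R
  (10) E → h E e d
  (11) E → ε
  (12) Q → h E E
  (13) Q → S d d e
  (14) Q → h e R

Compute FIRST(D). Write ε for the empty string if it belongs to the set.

{d, e, h}

FIRST(S): from S→E e h we get {d, e, h}; from S→d R we get {d}; from S→ε we get {ε}. So FIRST(S) = {ε, d, e, h}.
FIRST(D): from D→h e we get {h}; from D→S d we get {d, e, h}; from D→d D we get {d}. So FIRST(D) = {d, e, h}.
FIRST(Q): from Q→h E E we get {h}; from Q→S d d e we get {d, e, h}; from Q→h e R we get {h}. So FIRST(Q) = {d, e, h}.
FIRST(R): from R→D we get {d, e, h}; from R→d we get {d}. So FIRST(R) = {d, e, h}.
FIRST(E): from E→Q h R we get {d, e, h}; from E→h E e d we get {h}; from E→ε we get {ε}. So FIRST(E) = {ε, d, e, h}.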